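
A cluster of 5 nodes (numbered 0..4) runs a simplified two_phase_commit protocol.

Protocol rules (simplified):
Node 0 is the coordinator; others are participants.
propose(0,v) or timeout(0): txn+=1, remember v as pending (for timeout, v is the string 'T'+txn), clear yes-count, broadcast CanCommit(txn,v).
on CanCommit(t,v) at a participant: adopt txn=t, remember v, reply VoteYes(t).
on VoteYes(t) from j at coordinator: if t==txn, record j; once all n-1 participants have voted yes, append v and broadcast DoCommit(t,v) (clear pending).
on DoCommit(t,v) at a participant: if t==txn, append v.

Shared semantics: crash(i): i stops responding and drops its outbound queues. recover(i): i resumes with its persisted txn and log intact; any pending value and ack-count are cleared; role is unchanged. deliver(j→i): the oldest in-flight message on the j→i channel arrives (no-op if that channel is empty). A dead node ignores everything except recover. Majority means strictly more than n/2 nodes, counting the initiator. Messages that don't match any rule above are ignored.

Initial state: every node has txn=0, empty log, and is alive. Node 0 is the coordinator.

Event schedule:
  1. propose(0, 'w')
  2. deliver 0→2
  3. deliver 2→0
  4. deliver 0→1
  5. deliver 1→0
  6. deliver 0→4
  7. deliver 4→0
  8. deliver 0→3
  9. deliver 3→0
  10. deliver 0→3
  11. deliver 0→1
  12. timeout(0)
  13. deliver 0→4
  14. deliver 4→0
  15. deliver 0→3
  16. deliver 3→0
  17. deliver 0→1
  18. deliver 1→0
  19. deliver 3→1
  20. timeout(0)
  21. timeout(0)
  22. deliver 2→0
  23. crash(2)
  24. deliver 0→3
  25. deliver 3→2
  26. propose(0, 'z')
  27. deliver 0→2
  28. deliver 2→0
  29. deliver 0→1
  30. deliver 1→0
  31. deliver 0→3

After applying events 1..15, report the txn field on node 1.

1

e1 propose(0,'w'): 0[coor,t=1,-]
e2 deliver 0→2: 2[part,t=1,-]
e3 deliver 2→0: ·
e4 deliver 0→1: 1[part,t=1,-]
e5 deliver 1→0: ·
e6 deliver 0→4: 4[part,t=1,-]
e7 deliver 4→0: ·
e8 deliver 0→3: 3[part,t=1,-]
e9 deliver 3→0: 0[coor,t=1,w]
e10 deliver 0→3: 3[part,t=1,w]
e11 deliver 0→1: 1[part,t=1,w]
e12 timeout(0): 0[coor,t=2,w]
e13 deliver 0→4: 4[part,t=1,w]
e14 deliver 4→0: ·
e15 deliver 0→3: 3[part,t=2,w]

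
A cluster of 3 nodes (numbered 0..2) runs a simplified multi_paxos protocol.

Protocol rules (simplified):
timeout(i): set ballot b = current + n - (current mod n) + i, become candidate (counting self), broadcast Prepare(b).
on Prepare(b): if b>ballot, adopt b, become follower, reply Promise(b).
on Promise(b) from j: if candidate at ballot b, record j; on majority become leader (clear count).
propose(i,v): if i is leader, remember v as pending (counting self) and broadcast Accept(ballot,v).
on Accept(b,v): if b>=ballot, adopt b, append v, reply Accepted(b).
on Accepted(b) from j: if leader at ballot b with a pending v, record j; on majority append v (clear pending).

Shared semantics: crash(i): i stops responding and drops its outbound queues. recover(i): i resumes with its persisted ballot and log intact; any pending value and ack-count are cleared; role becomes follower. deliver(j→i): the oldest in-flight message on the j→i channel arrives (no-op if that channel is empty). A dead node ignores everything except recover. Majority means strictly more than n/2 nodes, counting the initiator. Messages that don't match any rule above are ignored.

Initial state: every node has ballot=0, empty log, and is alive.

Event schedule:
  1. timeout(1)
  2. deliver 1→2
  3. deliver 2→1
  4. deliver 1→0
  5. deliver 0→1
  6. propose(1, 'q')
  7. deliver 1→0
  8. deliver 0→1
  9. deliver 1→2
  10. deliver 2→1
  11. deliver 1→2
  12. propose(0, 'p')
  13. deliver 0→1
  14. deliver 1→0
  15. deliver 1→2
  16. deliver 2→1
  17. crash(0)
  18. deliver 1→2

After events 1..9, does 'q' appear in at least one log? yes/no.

after 1 — timeout(1): n1:cand/b4/[-]
after 2 — deliver 1→2: n2:foll/b4/[-]
after 3 — deliver 2→1: n1:lead/b4/[-]
after 4 — deliver 1→0: n0:foll/b4/[-]
after 5 — deliver 0→1: ·
after 6 — propose(1,'q'): ·
after 7 — deliver 1→0: n0:foll/b4/[q]
after 8 — deliver 0→1: n1:lead/b4/[q]
after 9 — deliver 1→2: n2:foll/b4/[q]

yes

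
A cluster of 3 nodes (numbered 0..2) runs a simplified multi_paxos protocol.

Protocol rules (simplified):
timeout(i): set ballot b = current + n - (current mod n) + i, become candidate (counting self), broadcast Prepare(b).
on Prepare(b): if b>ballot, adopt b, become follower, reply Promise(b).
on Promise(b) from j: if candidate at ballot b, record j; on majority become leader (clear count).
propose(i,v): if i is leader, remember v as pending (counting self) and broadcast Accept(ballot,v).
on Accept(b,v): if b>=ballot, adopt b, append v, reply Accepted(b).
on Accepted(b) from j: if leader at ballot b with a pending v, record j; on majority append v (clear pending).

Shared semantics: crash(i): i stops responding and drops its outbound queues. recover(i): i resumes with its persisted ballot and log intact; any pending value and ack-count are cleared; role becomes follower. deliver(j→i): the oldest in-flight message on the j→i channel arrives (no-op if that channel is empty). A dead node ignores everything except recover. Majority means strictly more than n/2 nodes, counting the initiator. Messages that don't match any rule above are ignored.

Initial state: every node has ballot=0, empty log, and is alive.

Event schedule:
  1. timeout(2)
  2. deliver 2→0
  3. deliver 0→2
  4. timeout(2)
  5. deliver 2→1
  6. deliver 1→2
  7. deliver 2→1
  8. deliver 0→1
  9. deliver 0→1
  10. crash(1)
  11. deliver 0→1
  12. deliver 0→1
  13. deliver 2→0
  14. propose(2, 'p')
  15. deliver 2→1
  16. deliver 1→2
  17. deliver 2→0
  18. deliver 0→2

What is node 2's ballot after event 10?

after 1 — timeout(2): n2:cand/b5/[-]
after 2 — deliver 2→0: n0:foll/b5/[-]
after 3 — deliver 0→2: n2:lead/b5/[-]
after 4 — timeout(2): n2:cand/b8/[-]
after 5 — deliver 2→1: n1:foll/b5/[-]
after 6 — deliver 1→2: ·
after 7 — deliver 2→1: n1:foll/b8/[-]
after 8 — deliver 0→1: ·
after 9 — deliver 0→1: ·
after 10 — crash(1): n1:✗foll/b8/[-]

8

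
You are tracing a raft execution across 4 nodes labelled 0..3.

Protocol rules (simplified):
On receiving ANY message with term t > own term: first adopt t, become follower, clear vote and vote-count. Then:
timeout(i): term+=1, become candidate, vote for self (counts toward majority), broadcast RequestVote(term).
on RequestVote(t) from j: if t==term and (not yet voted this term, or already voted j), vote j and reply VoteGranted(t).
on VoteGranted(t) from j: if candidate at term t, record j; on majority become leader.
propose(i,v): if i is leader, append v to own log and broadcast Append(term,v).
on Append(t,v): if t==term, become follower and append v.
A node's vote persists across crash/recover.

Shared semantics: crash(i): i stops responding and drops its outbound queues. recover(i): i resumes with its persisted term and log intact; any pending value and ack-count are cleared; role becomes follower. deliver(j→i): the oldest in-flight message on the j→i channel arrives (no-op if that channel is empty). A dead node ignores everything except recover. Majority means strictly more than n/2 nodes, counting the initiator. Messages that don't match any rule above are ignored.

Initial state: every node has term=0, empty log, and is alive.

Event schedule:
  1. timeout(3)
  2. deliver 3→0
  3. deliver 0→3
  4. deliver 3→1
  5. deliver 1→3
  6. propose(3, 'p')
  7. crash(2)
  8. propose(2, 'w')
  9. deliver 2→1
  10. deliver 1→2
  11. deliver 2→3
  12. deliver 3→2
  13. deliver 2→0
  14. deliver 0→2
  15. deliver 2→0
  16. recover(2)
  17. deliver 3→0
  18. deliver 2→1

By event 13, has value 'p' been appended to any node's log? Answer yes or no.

yes

1. timeout(3):  <3:cand t1 ->
2. deliver 3→0:  <0:foll t1 ->
3. deliver 0→3:  nop
4. deliver 3→1:  <1:foll t1 ->
5. deliver 1→3:  <3:lead t1 ->
6. propose(3,'p'):  <3:lead t1 p>
7. crash(2):  <2:✗foll t0 ->
8. propose(2,'w'):  nop
9. deliver 2→1:  nop
10. deliver 1→2:  nop
11. deliver 2→3:  nop
12. deliver 3→2:  nop
13. deliver 2→0:  nop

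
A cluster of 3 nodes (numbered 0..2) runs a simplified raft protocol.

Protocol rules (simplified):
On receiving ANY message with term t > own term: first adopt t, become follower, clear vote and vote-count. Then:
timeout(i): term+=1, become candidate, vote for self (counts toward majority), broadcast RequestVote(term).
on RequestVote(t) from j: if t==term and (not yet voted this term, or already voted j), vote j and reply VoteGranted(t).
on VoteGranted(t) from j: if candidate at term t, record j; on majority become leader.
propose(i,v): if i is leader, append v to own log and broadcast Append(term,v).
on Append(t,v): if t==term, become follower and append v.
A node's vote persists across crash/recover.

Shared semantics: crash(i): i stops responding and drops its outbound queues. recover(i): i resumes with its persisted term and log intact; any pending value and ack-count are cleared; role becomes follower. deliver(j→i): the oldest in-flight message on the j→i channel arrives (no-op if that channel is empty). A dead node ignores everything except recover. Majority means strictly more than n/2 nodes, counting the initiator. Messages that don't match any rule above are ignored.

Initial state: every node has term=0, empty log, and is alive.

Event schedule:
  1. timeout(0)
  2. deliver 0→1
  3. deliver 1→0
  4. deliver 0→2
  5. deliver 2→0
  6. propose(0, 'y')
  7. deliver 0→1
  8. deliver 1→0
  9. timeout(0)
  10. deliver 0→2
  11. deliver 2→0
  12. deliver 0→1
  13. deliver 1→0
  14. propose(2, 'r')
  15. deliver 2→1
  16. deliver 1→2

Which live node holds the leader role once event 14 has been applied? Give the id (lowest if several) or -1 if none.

1. timeout(0):  <0:cand t1 ->
2. deliver 0→1:  <1:foll t1 ->
3. deliver 1→0:  <0:lead t1 ->
4. deliver 0→2:  <2:foll t1 ->
5. deliver 2→0:  nop
6. propose(0,'y'):  <0:lead t1 y>
7. deliver 0→1:  <1:foll t1 y>
8. deliver 1→0:  nop
9. timeout(0):  <0:cand t2 y>
10. deliver 0→2:  <2:foll t1 y>
11. deliver 2→0:  nop
12. deliver 0→1:  <1:foll t2 y>
13. deliver 1→0:  <0:lead t2 y>
14. propose(2,'r'):  nop

0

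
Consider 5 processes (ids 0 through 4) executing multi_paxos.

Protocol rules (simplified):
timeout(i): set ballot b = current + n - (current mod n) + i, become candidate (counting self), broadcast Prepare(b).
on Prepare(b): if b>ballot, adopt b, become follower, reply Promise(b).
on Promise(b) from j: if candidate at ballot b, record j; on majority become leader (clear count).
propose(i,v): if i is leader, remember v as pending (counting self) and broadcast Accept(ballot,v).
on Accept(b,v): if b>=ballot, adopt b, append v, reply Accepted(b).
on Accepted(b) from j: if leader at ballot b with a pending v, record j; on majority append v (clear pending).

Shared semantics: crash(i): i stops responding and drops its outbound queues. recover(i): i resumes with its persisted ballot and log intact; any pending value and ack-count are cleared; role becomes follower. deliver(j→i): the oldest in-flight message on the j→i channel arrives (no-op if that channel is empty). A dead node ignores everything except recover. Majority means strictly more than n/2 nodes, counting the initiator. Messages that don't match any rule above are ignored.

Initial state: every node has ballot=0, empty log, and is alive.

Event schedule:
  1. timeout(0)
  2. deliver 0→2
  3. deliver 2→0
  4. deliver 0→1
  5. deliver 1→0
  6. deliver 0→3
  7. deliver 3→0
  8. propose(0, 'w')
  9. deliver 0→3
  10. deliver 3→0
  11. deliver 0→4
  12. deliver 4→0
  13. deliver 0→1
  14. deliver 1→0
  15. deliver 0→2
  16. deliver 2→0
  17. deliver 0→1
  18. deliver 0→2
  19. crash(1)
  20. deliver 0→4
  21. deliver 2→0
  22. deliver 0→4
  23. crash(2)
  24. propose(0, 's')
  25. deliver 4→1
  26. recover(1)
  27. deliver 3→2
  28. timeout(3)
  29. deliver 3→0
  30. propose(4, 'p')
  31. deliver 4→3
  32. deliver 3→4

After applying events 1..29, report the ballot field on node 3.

13

step 1 timeout(0): 0={cand,b=5,log=-}
step 2 deliver 0→2: 2={foll,b=5,log=-}
step 3 deliver 2→0: —
step 4 deliver 0→1: 1={foll,b=5,log=-}
step 5 deliver 1→0: 0={lead,b=5,log=-}
step 6 deliver 0→3: 3={foll,b=5,log=-}
step 7 deliver 3→0: —
step 8 propose(0,'w'): —
step 9 deliver 0→3: 3={foll,b=5,log=w}
step 10 deliver 3→0: —
step 11 deliver 0→4: 4={foll,b=5,log=-}
step 12 deliver 4→0: —
step 13 deliver 0→1: 1={foll,b=5,log=w}
step 14 deliver 1→0: 0={lead,b=5,log=w}
step 15 deliver 0→2: 2={foll,b=5,log=w}
step 16 deliver 2→0: —
step 17 deliver 0→1: —
step 18 deliver 0→2: —
step 19 crash(1): 1={✗foll,b=5,log=w}
step 20 deliver 0→4: 4={foll,b=5,log=w}
step 21 deliver 2→0: —
step 22 deliver 0→4: —
step 23 crash(2): 2={✗foll,b=5,log=w}
step 24 propose(0,'s'): —
step 25 deliver 4→1: —
step 26 recover(1): 1={foll,b=5,log=w}
step 27 deliver 3→2: —
step 28 timeout(3): 3={cand,b=13,log=w}
step 29 deliver 3→0: 0={foll,b=13,log=w}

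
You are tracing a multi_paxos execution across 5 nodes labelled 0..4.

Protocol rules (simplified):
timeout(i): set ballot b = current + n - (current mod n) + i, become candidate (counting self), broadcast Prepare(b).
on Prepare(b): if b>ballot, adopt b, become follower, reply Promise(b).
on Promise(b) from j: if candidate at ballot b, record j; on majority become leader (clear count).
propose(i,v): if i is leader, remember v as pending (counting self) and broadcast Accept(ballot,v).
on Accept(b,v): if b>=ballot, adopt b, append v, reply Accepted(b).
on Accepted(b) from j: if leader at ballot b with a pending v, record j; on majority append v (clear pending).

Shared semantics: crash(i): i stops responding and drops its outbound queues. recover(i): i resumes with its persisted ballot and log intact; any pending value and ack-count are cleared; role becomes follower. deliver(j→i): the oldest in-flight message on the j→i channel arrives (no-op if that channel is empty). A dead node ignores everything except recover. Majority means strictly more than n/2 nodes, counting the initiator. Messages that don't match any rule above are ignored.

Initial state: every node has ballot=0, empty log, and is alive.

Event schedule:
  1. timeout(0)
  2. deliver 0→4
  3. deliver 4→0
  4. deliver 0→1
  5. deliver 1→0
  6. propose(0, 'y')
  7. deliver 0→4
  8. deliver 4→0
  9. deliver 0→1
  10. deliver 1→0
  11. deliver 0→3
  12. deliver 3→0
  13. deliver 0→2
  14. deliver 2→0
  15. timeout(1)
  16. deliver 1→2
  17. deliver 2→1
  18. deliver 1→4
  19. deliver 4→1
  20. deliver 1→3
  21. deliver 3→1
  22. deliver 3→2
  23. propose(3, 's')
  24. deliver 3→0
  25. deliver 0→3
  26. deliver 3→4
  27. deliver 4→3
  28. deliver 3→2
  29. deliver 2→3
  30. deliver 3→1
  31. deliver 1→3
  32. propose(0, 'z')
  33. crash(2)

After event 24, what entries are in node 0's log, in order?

step 1 timeout(0): 0={cand,b=5,log=-}
step 2 deliver 0→4: 4={foll,b=5,log=-}
step 3 deliver 4→0: —
step 4 deliver 0→1: 1={foll,b=5,log=-}
step 5 deliver 1→0: 0={lead,b=5,log=-}
step 6 propose(0,'y'): —
step 7 deliver 0→4: 4={foll,b=5,log=y}
step 8 deliver 4→0: —
step 9 deliver 0→1: 1={foll,b=5,log=y}
step 10 deliver 1→0: 0={lead,b=5,log=y}
step 11 deliver 0→3: 3={foll,b=5,log=-}
step 12 deliver 3→0: —
step 13 deliver 0→2: 2={foll,b=5,log=-}
step 14 deliver 2→0: —
step 15 timeout(1): 1={cand,b=11,log=y}
step 16 deliver 1→2: 2={foll,b=11,log=-}
step 17 deliver 2→1: —
step 18 deliver 1→4: 4={foll,b=11,log=y}
step 19 deliver 4→1: 1={lead,b=11,log=y}
step 20 deliver 1→3: 3={foll,b=11,log=-}
step 21 deliver 3→1: —
step 22 deliver 3→2: —
step 23 propose(3,'s'): —
step 24 deliver 3→0: —

y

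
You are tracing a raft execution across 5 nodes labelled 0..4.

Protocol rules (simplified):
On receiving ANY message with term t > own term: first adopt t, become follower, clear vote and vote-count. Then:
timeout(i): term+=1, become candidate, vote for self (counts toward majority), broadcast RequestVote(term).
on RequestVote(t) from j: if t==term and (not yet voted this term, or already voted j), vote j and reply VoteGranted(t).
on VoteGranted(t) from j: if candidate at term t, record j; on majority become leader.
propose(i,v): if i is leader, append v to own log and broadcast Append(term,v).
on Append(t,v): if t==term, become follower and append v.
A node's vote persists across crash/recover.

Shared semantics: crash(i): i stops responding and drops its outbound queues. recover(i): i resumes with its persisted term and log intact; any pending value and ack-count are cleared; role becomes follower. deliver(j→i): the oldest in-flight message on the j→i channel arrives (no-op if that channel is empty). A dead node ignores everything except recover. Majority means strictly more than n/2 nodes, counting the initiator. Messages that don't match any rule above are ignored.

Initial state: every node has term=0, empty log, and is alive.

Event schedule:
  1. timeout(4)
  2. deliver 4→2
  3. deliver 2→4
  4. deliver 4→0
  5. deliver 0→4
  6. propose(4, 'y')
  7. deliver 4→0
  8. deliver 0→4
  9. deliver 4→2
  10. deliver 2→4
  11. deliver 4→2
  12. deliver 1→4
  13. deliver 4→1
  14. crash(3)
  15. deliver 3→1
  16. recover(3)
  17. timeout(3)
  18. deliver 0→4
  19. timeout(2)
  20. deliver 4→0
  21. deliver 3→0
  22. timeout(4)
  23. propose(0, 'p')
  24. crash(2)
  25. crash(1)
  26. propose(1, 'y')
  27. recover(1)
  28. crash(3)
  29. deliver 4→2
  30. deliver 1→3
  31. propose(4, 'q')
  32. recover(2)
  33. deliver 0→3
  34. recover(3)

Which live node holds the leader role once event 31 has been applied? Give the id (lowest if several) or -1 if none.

after 1 — timeout(4): n4:cand/t1/[-]
after 2 — deliver 4→2: n2:foll/t1/[-]
after 3 — deliver 2→4: ·
after 4 — deliver 4→0: n0:foll/t1/[-]
after 5 — deliver 0→4: n4:lead/t1/[-]
after 6 — propose(4,'y'): n4:lead/t1/[y]
after 7 — deliver 4→0: n0:foll/t1/[y]
after 8 — deliver 0→4: ·
after 9 — deliver 4→2: n2:foll/t1/[y]
after 10 — deliver 2→4: ·
after 11 — deliver 4→2: ·
after 12 — deliver 1→4: ·
after 13 — deliver 4→1: n1:foll/t1/[-]
after 14 — crash(3): n3:✗foll/t0/[-]
after 15 — deliver 3→1: ·
after 16 — recover(3): n3:foll/t0/[-]
after 17 — timeout(3): n3:cand/t1/[-]
after 18 — deliver 0→4: ·
after 19 — timeout(2): n2:cand/t2/[y]
after 20 — deliver 4→0: ·
after 21 — deliver 3→0: ·
after 22 — timeout(4): n4:cand/t2/[y]
after 23 — propose(0,'p'): ·
after 24 — crash(2): n2:✗cand/t2/[y]
after 25 — crash(1): n1:✗foll/t1/[-]
after 26 — propose(1,'y'): ·
after 27 — recover(1): n1:foll/t1/[-]
after 28 — crash(3): n3:✗cand/t1/[-]
after 29 — deliver 4→2: ·
after 30 — deliver 1→3: ·
after 31 — propose(4,'q'): ·

-1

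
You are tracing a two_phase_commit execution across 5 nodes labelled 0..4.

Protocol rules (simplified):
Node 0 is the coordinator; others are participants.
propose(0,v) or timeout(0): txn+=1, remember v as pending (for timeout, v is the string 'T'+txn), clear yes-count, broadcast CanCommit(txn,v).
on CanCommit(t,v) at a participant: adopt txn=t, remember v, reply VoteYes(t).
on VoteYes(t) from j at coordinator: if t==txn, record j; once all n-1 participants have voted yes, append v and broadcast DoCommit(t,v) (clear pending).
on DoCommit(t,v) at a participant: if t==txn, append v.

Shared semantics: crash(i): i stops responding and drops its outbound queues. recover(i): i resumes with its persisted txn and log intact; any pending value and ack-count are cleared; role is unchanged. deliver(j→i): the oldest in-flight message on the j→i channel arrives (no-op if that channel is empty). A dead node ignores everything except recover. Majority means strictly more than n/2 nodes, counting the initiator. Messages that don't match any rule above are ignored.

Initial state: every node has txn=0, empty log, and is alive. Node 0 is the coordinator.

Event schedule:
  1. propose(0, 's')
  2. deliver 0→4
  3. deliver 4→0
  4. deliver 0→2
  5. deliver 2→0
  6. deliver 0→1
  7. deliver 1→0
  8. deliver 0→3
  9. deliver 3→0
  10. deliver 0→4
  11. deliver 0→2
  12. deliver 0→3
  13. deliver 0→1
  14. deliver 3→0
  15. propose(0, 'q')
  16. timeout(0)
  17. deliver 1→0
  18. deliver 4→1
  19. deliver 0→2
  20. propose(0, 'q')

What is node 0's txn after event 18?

after 1 — propose(0,'s'): n0:coor/t1/[-]
after 2 — deliver 0→4: n4:part/t1/[-]
after 3 — deliver 4→0: ·
after 4 — deliver 0→2: n2:part/t1/[-]
after 5 — deliver 2→0: ·
after 6 — deliver 0→1: n1:part/t1/[-]
after 7 — deliver 1→0: ·
after 8 — deliver 0→3: n3:part/t1/[-]
after 9 — deliver 3→0: n0:coor/t1/[s]
after 10 — deliver 0→4: n4:part/t1/[s]
after 11 — deliver 0→2: n2:part/t1/[s]
after 12 — deliver 0→3: n3:part/t1/[s]
after 13 — deliver 0→1: n1:part/t1/[s]
after 14 — deliver 3→0: ·
after 15 — propose(0,'q'): n0:coor/t2/[s]
after 16 — timeout(0): n0:coor/t3/[s]
after 17 — deliver 1→0: ·
after 18 — deliver 4→1: ·

3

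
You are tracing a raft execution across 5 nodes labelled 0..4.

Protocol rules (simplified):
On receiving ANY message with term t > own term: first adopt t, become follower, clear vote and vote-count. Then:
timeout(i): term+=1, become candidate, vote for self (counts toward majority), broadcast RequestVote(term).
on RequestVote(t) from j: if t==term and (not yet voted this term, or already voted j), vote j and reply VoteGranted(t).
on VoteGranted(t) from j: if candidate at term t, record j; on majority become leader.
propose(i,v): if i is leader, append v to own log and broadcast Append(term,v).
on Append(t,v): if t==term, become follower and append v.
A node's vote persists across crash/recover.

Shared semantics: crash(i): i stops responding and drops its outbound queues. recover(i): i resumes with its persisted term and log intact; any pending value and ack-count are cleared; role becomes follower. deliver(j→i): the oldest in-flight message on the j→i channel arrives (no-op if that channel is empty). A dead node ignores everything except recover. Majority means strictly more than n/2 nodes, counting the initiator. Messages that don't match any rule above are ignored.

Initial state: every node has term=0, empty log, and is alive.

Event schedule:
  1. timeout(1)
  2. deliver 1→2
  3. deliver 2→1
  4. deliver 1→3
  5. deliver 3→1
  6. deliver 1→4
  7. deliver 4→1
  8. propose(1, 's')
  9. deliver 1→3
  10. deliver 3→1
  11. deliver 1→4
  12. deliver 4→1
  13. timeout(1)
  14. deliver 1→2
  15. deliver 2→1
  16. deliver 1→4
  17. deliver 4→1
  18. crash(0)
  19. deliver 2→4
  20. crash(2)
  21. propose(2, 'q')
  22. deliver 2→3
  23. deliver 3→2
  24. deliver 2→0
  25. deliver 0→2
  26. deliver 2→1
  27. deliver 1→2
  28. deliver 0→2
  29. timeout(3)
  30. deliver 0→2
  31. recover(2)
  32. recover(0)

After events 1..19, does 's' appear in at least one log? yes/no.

yes

1. timeout(1):  <1:cand t1 ->
2. deliver 1→2:  <2:foll t1 ->
3. deliver 2→1:  nop
4. deliver 1→3:  <3:foll t1 ->
5. deliver 3→1:  <1:lead t1 ->
6. deliver 1→4:  <4:foll t1 ->
7. deliver 4→1:  nop
8. propose(1,'s'):  <1:lead t1 s>
9. deliver 1→3:  <3:foll t1 s>
10. deliver 3→1:  nop
11. deliver 1→4:  <4:foll t1 s>
12. deliver 4→1:  nop
13. timeout(1):  <1:cand t2 s>
14. deliver 1→2:  <2:foll t1 s>
15. deliver 2→1:  nop
16. deliver 1→4:  <4:foll t2 s>
17. deliver 4→1:  nop
18. crash(0):  <0:✗foll t0 ->
19. deliver 2→4:  nop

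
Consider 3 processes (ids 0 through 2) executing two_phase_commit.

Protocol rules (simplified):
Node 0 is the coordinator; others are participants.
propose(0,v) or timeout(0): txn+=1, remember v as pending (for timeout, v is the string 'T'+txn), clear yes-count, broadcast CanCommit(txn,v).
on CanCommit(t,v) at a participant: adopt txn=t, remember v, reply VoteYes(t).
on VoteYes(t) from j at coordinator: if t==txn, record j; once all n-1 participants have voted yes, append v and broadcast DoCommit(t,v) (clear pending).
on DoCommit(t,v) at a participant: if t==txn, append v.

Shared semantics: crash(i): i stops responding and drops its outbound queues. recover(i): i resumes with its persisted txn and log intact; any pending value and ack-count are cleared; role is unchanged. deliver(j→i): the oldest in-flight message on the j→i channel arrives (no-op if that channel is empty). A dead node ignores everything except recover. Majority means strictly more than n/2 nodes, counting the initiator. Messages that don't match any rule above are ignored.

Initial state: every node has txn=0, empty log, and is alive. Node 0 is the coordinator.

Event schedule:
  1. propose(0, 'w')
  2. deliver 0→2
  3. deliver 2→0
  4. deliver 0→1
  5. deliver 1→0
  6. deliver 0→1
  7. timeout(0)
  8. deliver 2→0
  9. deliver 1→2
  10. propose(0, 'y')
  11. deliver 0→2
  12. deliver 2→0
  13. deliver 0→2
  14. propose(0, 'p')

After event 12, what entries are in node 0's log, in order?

[1] propose(0,'w') → N0(coor t1 [-])
[2] deliver 0→2 → N2(part t1 [-])
[3] deliver 2→0 → ∅
[4] deliver 0→1 → N1(part t1 [-])
[5] deliver 1→0 → N0(coor t1 [w])
[6] deliver 0→1 → N1(part t1 [w])
[7] timeout(0) → N0(coor t2 [w])
[8] deliver 2→0 → ∅
[9] deliver 1→2 → ∅
[10] propose(0,'y') → N0(coor t3 [w])
[11] deliver 0→2 → N2(part t1 [w])
[12] deliver 2→0 → ∅

w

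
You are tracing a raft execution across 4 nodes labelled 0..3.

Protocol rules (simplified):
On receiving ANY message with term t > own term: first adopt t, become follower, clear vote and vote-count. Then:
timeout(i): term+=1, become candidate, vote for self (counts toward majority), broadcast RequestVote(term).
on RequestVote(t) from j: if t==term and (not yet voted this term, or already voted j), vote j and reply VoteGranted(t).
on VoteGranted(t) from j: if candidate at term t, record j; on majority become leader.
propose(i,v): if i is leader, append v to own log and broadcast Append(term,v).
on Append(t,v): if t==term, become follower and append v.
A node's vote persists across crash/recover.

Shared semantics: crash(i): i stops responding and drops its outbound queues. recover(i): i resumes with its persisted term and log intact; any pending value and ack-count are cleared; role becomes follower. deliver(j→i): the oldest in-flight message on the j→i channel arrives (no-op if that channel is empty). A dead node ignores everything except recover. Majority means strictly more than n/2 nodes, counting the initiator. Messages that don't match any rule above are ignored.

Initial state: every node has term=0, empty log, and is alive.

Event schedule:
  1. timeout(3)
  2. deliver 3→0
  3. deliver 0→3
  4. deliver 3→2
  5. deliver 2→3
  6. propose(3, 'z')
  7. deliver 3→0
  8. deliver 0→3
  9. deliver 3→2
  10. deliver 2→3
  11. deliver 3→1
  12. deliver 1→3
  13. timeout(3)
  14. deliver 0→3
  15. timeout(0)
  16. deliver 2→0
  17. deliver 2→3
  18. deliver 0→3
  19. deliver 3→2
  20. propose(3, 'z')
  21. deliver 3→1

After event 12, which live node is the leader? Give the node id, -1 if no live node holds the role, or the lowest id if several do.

step 1 timeout(3): 3={cand,t=1,log=-}
step 2 deliver 3→0: 0={foll,t=1,log=-}
step 3 deliver 0→3: —
step 4 deliver 3→2: 2={foll,t=1,log=-}
step 5 deliver 2→3: 3={lead,t=1,log=-}
step 6 propose(3,'z'): 3={lead,t=1,log=z}
step 7 deliver 3→0: 0={foll,t=1,log=z}
step 8 deliver 0→3: —
step 9 deliver 3→2: 2={foll,t=1,log=z}
step 10 deliver 2→3: —
step 11 deliver 3→1: 1={foll,t=1,log=-}
step 12 deliver 1→3: —

3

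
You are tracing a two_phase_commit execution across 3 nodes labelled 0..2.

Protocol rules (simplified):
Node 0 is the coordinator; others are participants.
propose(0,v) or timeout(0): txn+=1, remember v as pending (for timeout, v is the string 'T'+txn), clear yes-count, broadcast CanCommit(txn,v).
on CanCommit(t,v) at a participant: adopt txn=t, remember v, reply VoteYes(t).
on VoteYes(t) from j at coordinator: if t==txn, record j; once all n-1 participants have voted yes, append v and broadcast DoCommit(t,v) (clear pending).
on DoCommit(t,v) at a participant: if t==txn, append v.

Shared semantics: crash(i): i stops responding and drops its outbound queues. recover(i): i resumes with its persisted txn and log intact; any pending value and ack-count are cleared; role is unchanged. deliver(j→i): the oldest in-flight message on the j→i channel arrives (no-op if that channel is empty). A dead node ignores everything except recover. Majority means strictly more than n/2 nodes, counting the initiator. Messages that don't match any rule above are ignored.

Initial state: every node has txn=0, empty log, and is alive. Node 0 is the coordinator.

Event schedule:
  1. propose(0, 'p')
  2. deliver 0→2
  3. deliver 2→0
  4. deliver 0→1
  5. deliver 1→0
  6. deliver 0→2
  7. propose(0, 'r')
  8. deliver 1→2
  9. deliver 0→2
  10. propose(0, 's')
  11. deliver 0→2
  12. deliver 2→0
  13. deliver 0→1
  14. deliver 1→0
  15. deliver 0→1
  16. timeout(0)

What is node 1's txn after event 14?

e1 propose(0,'p'): 0[coor,t=1,-]
e2 deliver 0→2: 2[part,t=1,-]
e3 deliver 2→0: ·
e4 deliver 0→1: 1[part,t=1,-]
e5 deliver 1→0: 0[coor,t=1,p]
e6 deliver 0→2: 2[part,t=1,p]
e7 propose(0,'r'): 0[coor,t=2,p]
e8 deliver 1→2: ·
e9 deliver 0→2: 2[part,t=2,p]
e10 propose(0,'s'): 0[coor,t=3,p]
e11 deliver 0→2: 2[part,t=3,p]
e12 deliver 2→0: ·
e13 deliver 0→1: 1[part,t=1,p]
e14 deliver 1→0: ·

1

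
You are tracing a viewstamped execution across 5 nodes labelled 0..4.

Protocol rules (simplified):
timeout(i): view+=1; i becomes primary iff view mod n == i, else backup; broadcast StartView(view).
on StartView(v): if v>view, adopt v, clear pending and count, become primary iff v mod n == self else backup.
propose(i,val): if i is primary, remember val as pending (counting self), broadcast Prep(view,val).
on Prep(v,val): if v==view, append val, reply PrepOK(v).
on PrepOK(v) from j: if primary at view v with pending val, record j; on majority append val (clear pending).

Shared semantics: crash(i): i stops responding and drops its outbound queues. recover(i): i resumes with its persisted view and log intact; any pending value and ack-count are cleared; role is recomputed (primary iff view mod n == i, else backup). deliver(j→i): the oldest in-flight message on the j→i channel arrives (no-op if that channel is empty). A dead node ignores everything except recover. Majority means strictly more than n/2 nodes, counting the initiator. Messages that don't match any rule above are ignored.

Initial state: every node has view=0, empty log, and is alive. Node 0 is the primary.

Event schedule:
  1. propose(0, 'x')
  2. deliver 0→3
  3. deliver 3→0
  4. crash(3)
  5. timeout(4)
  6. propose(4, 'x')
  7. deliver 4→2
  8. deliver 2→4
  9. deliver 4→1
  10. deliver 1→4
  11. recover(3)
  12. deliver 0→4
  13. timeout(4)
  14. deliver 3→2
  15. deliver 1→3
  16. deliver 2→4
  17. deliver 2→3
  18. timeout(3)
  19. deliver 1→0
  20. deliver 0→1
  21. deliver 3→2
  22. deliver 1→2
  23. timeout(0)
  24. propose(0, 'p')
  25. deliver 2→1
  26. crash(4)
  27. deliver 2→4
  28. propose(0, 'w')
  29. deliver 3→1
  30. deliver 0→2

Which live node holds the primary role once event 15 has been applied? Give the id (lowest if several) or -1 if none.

0

after 1 — propose(0,'x'): ·
after 2 — deliver 0→3: n3:back/v0/[x]
after 3 — deliver 3→0: ·
after 4 — crash(3): n3:✗back/v0/[x]
after 5 — timeout(4): n4:back/v1/[-]
after 6 — propose(4,'x'): ·
after 7 — deliver 4→2: n2:back/v1/[-]
after 8 — deliver 2→4: ·
after 9 — deliver 4→1: n1:prim/v1/[-]
after 10 — deliver 1→4: ·
after 11 — recover(3): n3:back/v0/[x]
after 12 — deliver 0→4: ·
after 13 — timeout(4): n4:back/v2/[-]
after 14 — deliver 3→2: ·
after 15 — deliver 1→3: ·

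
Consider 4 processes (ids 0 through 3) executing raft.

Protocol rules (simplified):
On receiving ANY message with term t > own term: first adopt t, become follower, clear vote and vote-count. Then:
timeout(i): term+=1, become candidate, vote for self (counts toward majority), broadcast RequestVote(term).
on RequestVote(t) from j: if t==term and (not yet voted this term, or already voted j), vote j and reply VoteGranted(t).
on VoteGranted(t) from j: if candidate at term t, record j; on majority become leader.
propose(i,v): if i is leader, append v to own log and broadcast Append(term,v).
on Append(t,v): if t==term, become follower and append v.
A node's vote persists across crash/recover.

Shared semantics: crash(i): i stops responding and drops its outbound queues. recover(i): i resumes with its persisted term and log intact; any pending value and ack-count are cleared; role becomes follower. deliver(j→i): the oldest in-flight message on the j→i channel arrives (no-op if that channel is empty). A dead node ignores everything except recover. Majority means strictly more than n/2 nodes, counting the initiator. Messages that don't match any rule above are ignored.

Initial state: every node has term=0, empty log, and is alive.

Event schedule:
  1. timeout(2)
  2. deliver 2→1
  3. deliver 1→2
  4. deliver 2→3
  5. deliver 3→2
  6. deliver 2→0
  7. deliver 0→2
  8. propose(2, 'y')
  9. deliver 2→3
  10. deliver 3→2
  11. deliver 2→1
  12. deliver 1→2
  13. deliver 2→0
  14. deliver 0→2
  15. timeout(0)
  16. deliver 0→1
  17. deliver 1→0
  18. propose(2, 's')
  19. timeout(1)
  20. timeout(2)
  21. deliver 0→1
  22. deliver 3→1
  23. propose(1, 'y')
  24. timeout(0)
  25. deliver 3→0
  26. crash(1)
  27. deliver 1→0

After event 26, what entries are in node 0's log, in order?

step 1 timeout(2): 2={cand,t=1,log=-}
step 2 deliver 2→1: 1={foll,t=1,log=-}
step 3 deliver 1→2: —
step 4 deliver 2→3: 3={foll,t=1,log=-}
step 5 deliver 3→2: 2={lead,t=1,log=-}
step 6 deliver 2→0: 0={foll,t=1,log=-}
step 7 deliver 0→2: —
step 8 propose(2,'y'): 2={lead,t=1,log=y}
step 9 deliver 2→3: 3={foll,t=1,log=y}
step 10 deliver 3→2: —
step 11 deliver 2→1: 1={foll,t=1,log=y}
step 12 deliver 1→2: —
step 13 deliver 2→0: 0={foll,t=1,log=y}
step 14 deliver 0→2: —
step 15 timeout(0): 0={cand,t=2,log=y}
step 16 deliver 0→1: 1={foll,t=2,log=y}
step 17 deliver 1→0: —
step 18 propose(2,'s'): 2={lead,t=1,log=y,s}
step 19 timeout(1): 1={cand,t=3,log=y}
step 20 timeout(2): 2={cand,t=2,log=y,s}
step 21 deliver 0→1: —
step 22 deliver 3→1: —
step 23 propose(1,'y'): —
step 24 timeout(0): 0={cand,t=3,log=y}
step 25 deliver 3→0: —
step 26 crash(1): 1={✗cand,t=3,log=y}

y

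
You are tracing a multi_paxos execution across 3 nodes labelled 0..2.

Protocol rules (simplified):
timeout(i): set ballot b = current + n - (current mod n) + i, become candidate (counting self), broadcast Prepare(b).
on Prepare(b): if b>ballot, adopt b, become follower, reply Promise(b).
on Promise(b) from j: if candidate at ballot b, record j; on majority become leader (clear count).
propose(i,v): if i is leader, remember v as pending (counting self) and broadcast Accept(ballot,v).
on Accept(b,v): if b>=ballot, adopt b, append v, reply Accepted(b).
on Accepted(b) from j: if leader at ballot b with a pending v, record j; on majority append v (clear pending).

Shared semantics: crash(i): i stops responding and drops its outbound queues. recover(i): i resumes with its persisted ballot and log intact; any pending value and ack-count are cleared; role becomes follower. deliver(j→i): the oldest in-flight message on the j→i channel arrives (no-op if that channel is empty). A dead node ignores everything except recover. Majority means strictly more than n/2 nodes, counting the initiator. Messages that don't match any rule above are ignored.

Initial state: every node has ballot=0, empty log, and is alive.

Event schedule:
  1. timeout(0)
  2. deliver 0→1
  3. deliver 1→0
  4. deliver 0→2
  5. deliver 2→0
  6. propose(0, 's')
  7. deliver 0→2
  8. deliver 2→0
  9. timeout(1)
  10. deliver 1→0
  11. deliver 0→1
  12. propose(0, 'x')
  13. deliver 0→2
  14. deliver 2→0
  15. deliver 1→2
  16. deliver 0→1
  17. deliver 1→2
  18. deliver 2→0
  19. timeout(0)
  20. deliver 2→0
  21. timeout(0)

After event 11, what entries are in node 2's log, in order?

e1 timeout(0): 0[cand,b=3,-]
e2 deliver 0→1: 1[foll,b=3,-]
e3 deliver 1→0: 0[lead,b=3,-]
e4 deliver 0→2: 2[foll,b=3,-]
e5 deliver 2→0: ·
e6 propose(0,'s'): ·
e7 deliver 0→2: 2[foll,b=3,s]
e8 deliver 2→0: 0[lead,b=3,s]
e9 timeout(1): 1[cand,b=7,-]
e10 deliver 1→0: 0[foll,b=7,s]
e11 deliver 0→1: ·

s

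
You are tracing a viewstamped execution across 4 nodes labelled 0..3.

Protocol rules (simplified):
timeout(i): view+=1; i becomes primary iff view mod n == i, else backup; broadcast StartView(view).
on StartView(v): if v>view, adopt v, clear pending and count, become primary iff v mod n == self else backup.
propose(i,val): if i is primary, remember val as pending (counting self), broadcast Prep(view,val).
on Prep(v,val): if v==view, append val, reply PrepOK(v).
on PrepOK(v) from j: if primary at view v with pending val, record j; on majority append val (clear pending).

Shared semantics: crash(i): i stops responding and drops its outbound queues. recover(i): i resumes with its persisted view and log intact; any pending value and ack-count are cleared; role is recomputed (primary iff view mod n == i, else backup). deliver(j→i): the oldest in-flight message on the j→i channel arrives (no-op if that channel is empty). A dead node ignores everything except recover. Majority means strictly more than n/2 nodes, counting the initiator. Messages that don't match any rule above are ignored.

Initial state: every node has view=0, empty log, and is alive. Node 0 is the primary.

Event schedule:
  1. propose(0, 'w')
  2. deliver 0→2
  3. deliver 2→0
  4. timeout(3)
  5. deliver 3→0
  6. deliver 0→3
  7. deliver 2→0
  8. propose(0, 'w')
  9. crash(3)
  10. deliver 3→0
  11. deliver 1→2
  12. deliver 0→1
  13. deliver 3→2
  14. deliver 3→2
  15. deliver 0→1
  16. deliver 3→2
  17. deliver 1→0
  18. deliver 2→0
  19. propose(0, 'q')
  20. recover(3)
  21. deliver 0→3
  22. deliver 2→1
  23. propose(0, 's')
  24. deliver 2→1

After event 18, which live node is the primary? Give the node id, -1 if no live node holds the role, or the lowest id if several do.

-1

1. propose(0,'w'):  nop
2. deliver 0→2:  <2:back v0 w>
3. deliver 2→0:  nop
4. timeout(3):  <3:back v1 ->
5. deliver 3→0:  <0:back v1 ->
6. deliver 0→3:  nop
7. deliver 2→0:  nop
8. propose(0,'w'):  nop
9. crash(3):  <3:✗back v1 ->
10. deliver 3→0:  nop
11. deliver 1→2:  nop
12. deliver 0→1:  <1:back v0 w>
13. deliver 3→2:  nop
14. deliver 3→2:  nop
15. deliver 0→1:  nop
16. deliver 3→2:  nop
17. deliver 1→0:  nop
18. deliver 2→0:  nop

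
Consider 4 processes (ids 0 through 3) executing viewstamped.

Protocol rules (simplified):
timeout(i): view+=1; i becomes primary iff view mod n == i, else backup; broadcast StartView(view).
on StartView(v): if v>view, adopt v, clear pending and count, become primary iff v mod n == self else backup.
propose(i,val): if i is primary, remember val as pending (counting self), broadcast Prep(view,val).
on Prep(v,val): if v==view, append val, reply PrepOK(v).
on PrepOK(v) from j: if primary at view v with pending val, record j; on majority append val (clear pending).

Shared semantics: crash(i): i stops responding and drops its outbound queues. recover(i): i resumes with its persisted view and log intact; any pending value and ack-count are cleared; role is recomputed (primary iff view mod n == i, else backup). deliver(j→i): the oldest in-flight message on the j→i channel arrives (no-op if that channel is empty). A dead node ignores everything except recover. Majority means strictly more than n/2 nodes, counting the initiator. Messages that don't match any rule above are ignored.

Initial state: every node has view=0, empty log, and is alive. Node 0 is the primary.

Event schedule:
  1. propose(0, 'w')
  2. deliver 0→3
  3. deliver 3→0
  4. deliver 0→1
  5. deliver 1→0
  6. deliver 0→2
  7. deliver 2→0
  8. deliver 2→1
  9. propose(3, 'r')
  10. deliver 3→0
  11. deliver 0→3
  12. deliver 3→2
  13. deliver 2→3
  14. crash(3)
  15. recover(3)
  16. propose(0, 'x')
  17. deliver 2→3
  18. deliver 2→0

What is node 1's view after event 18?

e1 propose(0,'w'): ·
e2 deliver 0→3: 3[back,v=0,w]
e3 deliver 3→0: ·
e4 deliver 0→1: 1[back,v=0,w]
e5 deliver 1→0: 0[prim,v=0,w]
e6 deliver 0→2: 2[back,v=0,w]
e7 deliver 2→0: ·
e8 deliver 2→1: ·
e9 propose(3,'r'): ·
e10 deliver 3→0: ·
e11 deliver 0→3: ·
e12 deliver 3→2: ·
e13 deliver 2→3: ·
e14 crash(3): 3[✗back,v=0,w]
e15 recover(3): 3[back,v=0,w]
e16 propose(0,'x'): ·
e17 deliver 2→3: ·
e18 deliver 2→0: ·

0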